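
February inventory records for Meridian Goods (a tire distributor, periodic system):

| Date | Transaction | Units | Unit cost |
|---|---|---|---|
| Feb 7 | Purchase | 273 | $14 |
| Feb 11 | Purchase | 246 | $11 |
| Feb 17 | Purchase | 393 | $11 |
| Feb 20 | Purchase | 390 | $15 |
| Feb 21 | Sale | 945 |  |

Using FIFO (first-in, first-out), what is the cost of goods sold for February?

COGS = $11,346

Feb 21, 945 sold [FIFO — oldest first]: 273 @ $14 + 246 @ $11 + 393 @ $11 + 33 @ $15 = $11,346
Ending inventory: 357 @ $15 = $5,355
Check: goods available $16,701 = COGS $11,346 + ending $5,355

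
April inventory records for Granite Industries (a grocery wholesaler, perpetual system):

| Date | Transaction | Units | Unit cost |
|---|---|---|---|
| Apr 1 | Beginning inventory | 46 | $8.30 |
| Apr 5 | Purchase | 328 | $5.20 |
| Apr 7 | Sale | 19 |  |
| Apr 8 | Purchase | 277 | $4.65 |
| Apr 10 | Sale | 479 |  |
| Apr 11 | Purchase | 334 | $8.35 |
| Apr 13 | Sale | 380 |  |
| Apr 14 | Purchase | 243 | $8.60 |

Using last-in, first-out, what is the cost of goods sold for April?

COGS = $5,465.35

Apr 7, 19 sold [LIFO — newest first]: 19 @ $5.20 = $98.80
Apr 10, 479 sold [LIFO — newest first]: 277 @ $4.65 + 202 @ $5.20 = $2,338.45
Apr 13, 380 sold [LIFO — newest first]: 334 @ $8.35 + 46 @ $5.20 = $3,028.10
Total COGS = $98.80 + $2,338.45 + $3,028.10 = $5,465.35
Ending inventory: 46 @ $8.30 + 61 @ $5.20 + 243 @ $8.60 = $2,788.80
Check: goods available $8,254.15 = COGS $5,465.35 + ending $2,788.80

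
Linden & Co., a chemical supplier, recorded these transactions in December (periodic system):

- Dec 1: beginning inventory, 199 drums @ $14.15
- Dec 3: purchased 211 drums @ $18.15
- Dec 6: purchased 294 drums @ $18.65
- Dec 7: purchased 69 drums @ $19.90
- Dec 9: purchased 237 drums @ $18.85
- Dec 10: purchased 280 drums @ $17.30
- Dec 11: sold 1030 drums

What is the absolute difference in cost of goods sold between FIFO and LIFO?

$575.00

FIFO COGS: 199 @ $14.15 + 211 @ $18.15 + 294 @ $18.65 + 69 @ $19.90 + 237 @ $18.85 + 20 @ $17.30 = $18,315.15
LIFO COGS: 280 @ $17.30 + 237 @ $18.85 + 69 @ $19.90 + 294 @ $18.65 + 150 @ $18.15 = $18,890.15
Difference = |$18,315.15 − $18,890.15| = $575.00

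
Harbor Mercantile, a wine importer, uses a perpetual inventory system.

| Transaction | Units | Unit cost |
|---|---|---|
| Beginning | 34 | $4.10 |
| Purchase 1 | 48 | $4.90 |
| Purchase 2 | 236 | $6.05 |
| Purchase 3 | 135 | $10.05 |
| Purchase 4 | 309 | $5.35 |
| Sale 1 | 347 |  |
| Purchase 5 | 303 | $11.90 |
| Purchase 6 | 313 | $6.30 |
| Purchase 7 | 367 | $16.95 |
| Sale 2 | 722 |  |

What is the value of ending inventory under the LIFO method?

Sale 1 (347) [LIFO — newest first]: 309 @ $5.35 + 38 @ $10.05 = $2,035.05
Sale 2 (722) [LIFO — newest first]: 367 @ $16.95 + 313 @ $6.30 + 42 @ $11.90 = $8,692.35
Total COGS = $2,035.05 + $8,692.35 = $10,727.40
Ending inventory: 34 @ $4.10 + 48 @ $4.90 + 236 @ $6.05 + 97 @ $10.05 + 261 @ $11.90 = $5,883.15

Ending inventory = $5,883.15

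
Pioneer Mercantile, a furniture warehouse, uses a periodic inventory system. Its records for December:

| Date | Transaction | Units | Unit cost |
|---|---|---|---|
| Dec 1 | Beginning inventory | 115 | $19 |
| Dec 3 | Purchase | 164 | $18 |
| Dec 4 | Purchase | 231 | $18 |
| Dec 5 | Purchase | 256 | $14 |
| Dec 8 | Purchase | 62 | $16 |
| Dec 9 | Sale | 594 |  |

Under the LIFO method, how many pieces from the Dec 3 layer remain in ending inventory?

Dec 9, 594 sold [LIFO — newest first]: 62 @ $16 + 256 @ $14 + 231 @ $18 + 45 @ $18 = $9,544
Ending inventory: 115 @ $19 + 119 @ $18 = $4,327

119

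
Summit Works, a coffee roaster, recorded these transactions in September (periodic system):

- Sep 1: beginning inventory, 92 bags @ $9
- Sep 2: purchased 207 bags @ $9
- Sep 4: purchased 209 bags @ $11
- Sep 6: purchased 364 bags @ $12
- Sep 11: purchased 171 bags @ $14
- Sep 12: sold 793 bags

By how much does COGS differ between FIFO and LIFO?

FIFO COGS: 92 @ $9 + 207 @ $9 + 209 @ $11 + 285 @ $12 = $8,410
LIFO COGS: 171 @ $14 + 364 @ $12 + 209 @ $11 + 49 @ $9 = $9,502
Difference = |$8,410 − $9,502| = $1,092

$1,092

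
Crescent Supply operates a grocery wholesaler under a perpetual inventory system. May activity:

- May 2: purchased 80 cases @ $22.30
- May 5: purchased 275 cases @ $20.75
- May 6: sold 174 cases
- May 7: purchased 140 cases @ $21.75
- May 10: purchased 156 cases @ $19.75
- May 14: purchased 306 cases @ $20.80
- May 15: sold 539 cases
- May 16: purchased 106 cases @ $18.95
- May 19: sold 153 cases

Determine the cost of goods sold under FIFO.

COGS = $18,088.25

May 6, 174 sold [FIFO — oldest first]: 80 @ $22.30 + 94 @ $20.75 = $3,734.50
May 15, 539 sold [FIFO — oldest first]: 181 @ $20.75 + 140 @ $21.75 + 156 @ $19.75 + 62 @ $20.80 = $11,171.35
May 19, 153 sold [FIFO — oldest first]: 153 @ $20.80 = $3,182.40
Total COGS = $3,734.50 + $11,171.35 + $3,182.40 = $18,088.25
Ending inventory: 91 @ $20.80 + 106 @ $18.95 = $3,901.50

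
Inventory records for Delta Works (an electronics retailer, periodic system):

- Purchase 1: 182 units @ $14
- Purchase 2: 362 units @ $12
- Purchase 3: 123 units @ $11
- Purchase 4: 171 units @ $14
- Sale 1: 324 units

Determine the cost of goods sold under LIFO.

COGS = $4,107

Sale 1 (324) [LIFO — newest first]: 171 @ $14 + 123 @ $11 + 30 @ $12 = $4,107
Ending inventory: 182 @ $14 + 332 @ $12 = $6,532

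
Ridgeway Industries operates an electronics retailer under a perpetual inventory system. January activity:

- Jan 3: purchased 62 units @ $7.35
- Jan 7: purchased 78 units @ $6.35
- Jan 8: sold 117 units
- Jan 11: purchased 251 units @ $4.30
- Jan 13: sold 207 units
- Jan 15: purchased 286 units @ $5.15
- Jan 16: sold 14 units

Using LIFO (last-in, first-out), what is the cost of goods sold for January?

COGS = $1,744.15

Jan 8, 117 sold [LIFO — newest first]: 78 @ $6.35 + 39 @ $7.35 = $781.95
Jan 13, 207 sold [LIFO — newest first]: 207 @ $4.30 = $890.10
Jan 16, 14 sold [LIFO — newest first]: 14 @ $5.15 = $72.10
Total COGS = $781.95 + $890.10 + $72.10 = $1,744.15
Ending inventory: 23 @ $7.35 + 44 @ $4.30 + 272 @ $5.15 = $1,759.05
Check: goods available $3,503.20 = COGS $1,744.15 + ending $1,759.05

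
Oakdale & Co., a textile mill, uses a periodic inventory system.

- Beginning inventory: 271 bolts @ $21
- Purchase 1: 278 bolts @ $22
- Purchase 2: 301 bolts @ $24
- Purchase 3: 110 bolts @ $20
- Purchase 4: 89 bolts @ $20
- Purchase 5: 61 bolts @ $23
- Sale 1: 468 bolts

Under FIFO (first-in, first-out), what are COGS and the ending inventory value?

COGS = $10,025; ending inventory = $14,389

Sale 1 (468) [FIFO — oldest first]: 271 @ $21 + 197 @ $22 = $10,025
Ending inventory: 81 @ $22 + 301 @ $24 + 110 @ $20 + 89 @ $20 + 61 @ $23 = $14,389
Check: goods available $24,414 = COGS $10,025 + ending $14,389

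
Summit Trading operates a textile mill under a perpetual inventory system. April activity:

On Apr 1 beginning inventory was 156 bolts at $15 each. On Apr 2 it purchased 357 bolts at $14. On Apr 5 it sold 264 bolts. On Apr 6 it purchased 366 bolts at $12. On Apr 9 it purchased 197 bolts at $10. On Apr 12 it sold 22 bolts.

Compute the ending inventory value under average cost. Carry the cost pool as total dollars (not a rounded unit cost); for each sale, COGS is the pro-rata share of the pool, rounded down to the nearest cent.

Ending inventory = $9,654.86

After Apr 1: 156 on hand, pool $2,340.00 (≈ $15.0000 each)
After Apr 2: 513 on hand, pool $7,338.00 (≈ $14.3041 each)
Apr 5, sell 264: 264/513 × $7,338.00 → $3,776.28
After Apr 6: 615 on hand, pool $7,953.72 (≈ $12.9329 each)
After Apr 9: 812 on hand, pool $9,923.72 (≈ $12.2213 each)
Apr 12, sell 22: 22/812 × $9,923.72 → $268.86
Total COGS = $3,776.28 + $268.86 = $4,045.14
Ending inventory (cost pool remaining) = $9,654.86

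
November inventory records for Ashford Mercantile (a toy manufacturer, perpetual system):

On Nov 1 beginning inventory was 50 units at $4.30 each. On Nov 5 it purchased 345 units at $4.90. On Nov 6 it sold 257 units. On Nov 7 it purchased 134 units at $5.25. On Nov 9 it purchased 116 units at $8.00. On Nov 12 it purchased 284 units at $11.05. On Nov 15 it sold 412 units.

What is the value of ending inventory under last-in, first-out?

Nov 6, 257 sold [LIFO — newest first]: 257 @ $4.90 = $1,259.30
Nov 15, 412 sold [LIFO — newest first]: 284 @ $11.05 + 116 @ $8.00 + 12 @ $5.25 = $4,129.20
Total COGS = $1,259.30 + $4,129.20 = $5,388.50
Ending inventory: 50 @ $4.30 + 88 @ $4.90 + 122 @ $5.25 = $1,286.70

Ending inventory = $1,286.70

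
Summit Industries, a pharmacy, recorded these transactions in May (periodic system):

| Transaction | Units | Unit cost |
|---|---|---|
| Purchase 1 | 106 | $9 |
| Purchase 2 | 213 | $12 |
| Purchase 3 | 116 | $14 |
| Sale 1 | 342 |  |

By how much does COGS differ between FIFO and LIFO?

$465

FIFO COGS: 106 @ $9 + 213 @ $12 + 23 @ $14 = $3,832
LIFO COGS: 116 @ $14 + 213 @ $12 + 13 @ $9 = $4,297
Difference = |$3,832 − $4,297| = $465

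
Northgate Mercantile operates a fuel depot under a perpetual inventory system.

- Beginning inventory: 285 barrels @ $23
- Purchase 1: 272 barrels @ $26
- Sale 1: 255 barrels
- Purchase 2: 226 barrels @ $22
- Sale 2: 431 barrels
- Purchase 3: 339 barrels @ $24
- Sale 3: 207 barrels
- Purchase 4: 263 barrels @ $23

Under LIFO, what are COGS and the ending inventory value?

Sale 1 (255) [LIFO — newest first]: 255 @ $26 = $6,630
Sale 2 (431) [LIFO — newest first]: 226 @ $22 + 17 @ $26 + 188 @ $23 = $9,738
Sale 3 (207) [LIFO — newest first]: 207 @ $24 = $4,968
Total COGS = $6,630 + $9,738 + $4,968 = $21,336
Ending inventory: 97 @ $23 + 132 @ $24 + 263 @ $23 = $11,448
Check: goods available $32,784 = COGS $21,336 + ending $11,448

COGS = $21,336; ending inventory = $11,448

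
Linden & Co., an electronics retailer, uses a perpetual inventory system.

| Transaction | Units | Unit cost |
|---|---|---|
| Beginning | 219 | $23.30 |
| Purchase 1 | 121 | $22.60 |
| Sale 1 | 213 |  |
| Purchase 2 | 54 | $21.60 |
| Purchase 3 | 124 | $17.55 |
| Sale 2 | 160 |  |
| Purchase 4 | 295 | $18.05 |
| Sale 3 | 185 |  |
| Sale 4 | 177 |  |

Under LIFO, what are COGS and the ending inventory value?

Sale 1 (213) [LIFO — newest first]: 121 @ $22.60 + 92 @ $23.30 = $4,878.20
Sale 2 (160) [LIFO — newest first]: 124 @ $17.55 + 36 @ $21.60 = $2,953.80
Sale 3 (185) [LIFO — newest first]: 185 @ $18.05 = $3,339.25
Sale 4 (177) [LIFO — newest first]: 110 @ $18.05 + 18 @ $21.60 + 49 @ $23.30 = $3,516.00
Total COGS = $4,878.20 + $2,953.80 + $3,339.25 + $3,516.00 = $14,687.25
Ending inventory: 78 @ $23.30 = $1,817.40
Check: goods available $16,504.65 = COGS $14,687.25 + ending $1,817.40

COGS = $14,687.25; ending inventory = $1,817.40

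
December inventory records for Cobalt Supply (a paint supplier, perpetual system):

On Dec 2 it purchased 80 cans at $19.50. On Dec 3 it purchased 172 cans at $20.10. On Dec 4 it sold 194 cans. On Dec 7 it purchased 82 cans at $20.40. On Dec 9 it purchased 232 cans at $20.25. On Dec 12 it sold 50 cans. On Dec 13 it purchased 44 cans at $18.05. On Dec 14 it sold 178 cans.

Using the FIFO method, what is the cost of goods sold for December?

Dec 4, 194 sold [FIFO — oldest first]: 80 @ $19.50 + 114 @ $20.10 = $3,851.40
Dec 12, 50 sold [FIFO — oldest first]: 50 @ $20.10 = $1,005.00
Dec 14, 178 sold [FIFO — oldest first]: 8 @ $20.10 + 82 @ $20.40 + 88 @ $20.25 = $3,615.60
Total COGS = $3,851.40 + $1,005.00 + $3,615.60 = $8,472.00
Ending inventory: 144 @ $20.25 + 44 @ $18.05 = $3,710.20

COGS = $8,472.00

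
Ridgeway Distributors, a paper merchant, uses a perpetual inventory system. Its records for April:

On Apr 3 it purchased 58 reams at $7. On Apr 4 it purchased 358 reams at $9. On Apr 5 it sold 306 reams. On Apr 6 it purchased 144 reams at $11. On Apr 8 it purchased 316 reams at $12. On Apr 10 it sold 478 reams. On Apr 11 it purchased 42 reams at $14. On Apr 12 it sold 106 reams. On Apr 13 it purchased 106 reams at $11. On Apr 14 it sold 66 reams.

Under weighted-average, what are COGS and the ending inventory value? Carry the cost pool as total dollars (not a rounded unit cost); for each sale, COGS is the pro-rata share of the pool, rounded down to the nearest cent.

COGS = $9,995.51; ending inventory = $762.49

After Apr 3: 58 on hand, pool $406.00 (≈ $7.0000 each)
After Apr 4: 416 on hand, pool $3,628.00 (≈ $8.7212 each)
Apr 5, sell 306: 306/416 × $3,628.00 → $2,668.67
After Apr 6: 254 on hand, pool $2,543.33 (≈ $10.0131 each)
After Apr 8: 570 on hand, pool $6,335.33 (≈ $11.1146 each)
Apr 10, sell 478: 478/570 × $6,335.33 → $5,312.78
After Apr 11: 134 on hand, pool $1,610.55 (≈ $12.0190 each)
Apr 12, sell 106: 106/134 × $1,610.55 → $1,274.01
After Apr 13: 134 on hand, pool $1,502.54 (≈ $11.2130 each)
Apr 14, sell 66: 66/134 × $1,502.54 → $740.05
Total COGS = $2,668.67 + $5,312.78 + $1,274.01 + $740.05 = $9,995.51
Ending inventory (cost pool remaining) = $762.49
Check: goods available $10,758.00 = COGS $9,995.51 + ending $762.49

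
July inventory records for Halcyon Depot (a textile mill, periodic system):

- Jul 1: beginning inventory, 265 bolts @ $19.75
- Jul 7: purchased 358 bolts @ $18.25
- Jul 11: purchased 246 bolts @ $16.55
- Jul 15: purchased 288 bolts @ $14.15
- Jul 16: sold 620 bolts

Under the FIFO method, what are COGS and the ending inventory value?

COGS = $11,712.50; ending inventory = $8,201.25

Jul 16, 620 sold [FIFO — oldest first]: 265 @ $19.75 + 355 @ $18.25 = $11,712.50
Ending inventory: 3 @ $18.25 + 246 @ $16.55 + 288 @ $14.15 = $8,201.25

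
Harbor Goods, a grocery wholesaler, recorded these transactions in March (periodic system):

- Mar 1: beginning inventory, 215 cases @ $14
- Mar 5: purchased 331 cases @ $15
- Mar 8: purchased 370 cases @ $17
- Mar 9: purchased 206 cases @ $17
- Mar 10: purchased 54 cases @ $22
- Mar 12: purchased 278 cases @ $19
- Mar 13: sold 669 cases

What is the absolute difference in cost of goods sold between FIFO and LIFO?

$2,133

FIFO COGS: 215 @ $14 + 331 @ $15 + 123 @ $17 = $10,066
LIFO COGS: 278 @ $19 + 54 @ $22 + 206 @ $17 + 131 @ $17 = $12,199
Difference = |$10,066 − $12,199| = $2,133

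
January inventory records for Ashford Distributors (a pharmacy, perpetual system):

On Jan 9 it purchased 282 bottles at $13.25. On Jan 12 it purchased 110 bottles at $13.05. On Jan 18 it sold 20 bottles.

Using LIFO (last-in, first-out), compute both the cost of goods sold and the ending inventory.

COGS = $261.00; ending inventory = $4,911.00

Jan 18, 20 sold [LIFO — newest first]: 20 @ $13.05 = $261.00
Ending inventory: 282 @ $13.25 + 90 @ $13.05 = $4,911.00
Check: goods available $5,172.00 = COGS $261.00 + ending $4,911.00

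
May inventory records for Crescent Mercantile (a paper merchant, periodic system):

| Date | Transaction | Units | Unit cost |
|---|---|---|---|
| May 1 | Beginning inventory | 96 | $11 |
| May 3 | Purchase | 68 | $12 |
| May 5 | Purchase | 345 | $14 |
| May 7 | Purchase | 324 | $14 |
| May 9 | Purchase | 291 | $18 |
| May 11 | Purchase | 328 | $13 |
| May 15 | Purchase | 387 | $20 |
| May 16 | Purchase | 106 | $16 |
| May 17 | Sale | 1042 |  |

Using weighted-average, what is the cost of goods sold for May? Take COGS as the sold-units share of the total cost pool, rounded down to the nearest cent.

COGS = $16,166.26

May 17, sell 1042: 1042/1945 × $30,176.00 → $16,166.26
Ending inventory (cost pool remaining) = $14,009.74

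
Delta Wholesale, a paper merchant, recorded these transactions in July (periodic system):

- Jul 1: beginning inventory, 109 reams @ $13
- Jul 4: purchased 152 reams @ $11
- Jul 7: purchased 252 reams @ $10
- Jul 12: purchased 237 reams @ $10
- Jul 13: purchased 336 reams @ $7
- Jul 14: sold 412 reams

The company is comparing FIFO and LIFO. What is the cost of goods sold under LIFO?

COGS = $3,112

FIFO COGS: 109 @ $13 + 152 @ $11 + 151 @ $10 = $4,599
LIFO COGS: 336 @ $7 + 76 @ $10 = $3,112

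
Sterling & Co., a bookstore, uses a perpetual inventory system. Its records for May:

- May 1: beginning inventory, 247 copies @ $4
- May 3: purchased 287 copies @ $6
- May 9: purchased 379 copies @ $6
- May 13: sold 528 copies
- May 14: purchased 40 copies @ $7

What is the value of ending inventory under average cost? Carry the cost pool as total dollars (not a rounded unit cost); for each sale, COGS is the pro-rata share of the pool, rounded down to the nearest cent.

Ending inventory = $2,381.69

After May 1: 247 on hand, pool $988.00 (≈ $4.0000 each)
After May 3: 534 on hand, pool $2,710.00 (≈ $5.0749 each)
After May 9: 913 on hand, pool $4,984.00 (≈ $5.4589 each)
May 13, sell 528: 528/913 × $4,984.00 → $2,882.31
After May 14: 425 on hand, pool $2,381.69 (≈ $5.6040 each)
Ending inventory (cost pool remaining) = $2,381.69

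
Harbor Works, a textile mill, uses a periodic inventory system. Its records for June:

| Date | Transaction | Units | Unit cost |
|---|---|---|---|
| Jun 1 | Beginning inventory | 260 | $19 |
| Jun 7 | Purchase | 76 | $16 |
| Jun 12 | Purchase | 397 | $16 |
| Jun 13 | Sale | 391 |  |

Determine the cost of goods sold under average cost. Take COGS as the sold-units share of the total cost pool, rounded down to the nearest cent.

COGS = $6,672.07

Jun 13, sell 391: 391/733 × $12,508.00 → $6,672.07
Ending inventory (cost pool remaining) = $5,835.93
Check: goods available $12,508.00 = COGS $6,672.07 + ending $5,835.93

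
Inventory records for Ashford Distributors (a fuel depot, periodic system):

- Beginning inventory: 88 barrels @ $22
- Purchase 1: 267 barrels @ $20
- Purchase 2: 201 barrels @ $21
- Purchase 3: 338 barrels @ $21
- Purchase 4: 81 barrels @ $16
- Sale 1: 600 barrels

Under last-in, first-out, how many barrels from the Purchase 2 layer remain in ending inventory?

20

Sale 1 (600) [LIFO — newest first]: 81 @ $16 + 338 @ $21 + 181 @ $21 = $12,195
Ending inventory: 88 @ $22 + 267 @ $20 + 20 @ $21 = $7,696
Check: goods available $19,891 = COGS $12,195 + ending $7,696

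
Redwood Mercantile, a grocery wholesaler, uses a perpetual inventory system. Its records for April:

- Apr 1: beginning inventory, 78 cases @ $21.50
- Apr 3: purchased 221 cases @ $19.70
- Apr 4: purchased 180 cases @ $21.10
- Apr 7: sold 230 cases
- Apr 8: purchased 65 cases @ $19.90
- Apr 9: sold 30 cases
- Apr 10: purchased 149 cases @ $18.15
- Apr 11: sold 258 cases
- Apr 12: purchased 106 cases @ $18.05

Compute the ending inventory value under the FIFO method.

Ending inventory = $5,135.05

Apr 7, 230 sold [FIFO — oldest first]: 78 @ $21.50 + 152 @ $19.70 = $4,671.40
Apr 9, 30 sold [FIFO — oldest first]: 30 @ $19.70 = $591.00
Apr 11, 258 sold [FIFO — oldest first]: 39 @ $19.70 + 180 @ $21.10 + 39 @ $19.90 = $5,342.40
Total COGS = $4,671.40 + $591.00 + $5,342.40 = $10,604.80
Ending inventory: 26 @ $19.90 + 149 @ $18.15 + 106 @ $18.05 = $5,135.05
Check: goods available $15,739.85 = COGS $10,604.80 + ending $5,135.05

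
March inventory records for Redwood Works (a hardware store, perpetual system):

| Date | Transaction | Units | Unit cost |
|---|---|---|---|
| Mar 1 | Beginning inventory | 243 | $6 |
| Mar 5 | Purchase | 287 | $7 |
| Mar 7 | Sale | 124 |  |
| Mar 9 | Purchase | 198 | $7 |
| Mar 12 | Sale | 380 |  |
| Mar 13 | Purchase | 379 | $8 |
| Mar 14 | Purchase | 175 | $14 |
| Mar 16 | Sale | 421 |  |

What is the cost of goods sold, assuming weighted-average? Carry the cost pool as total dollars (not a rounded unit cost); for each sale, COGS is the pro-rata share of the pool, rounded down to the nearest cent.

COGS = $7,131.65

After Mar 1: 243 on hand, pool $1,458.00 (≈ $6.0000 each)
After Mar 5: 530 on hand, pool $3,467.00 (≈ $6.5415 each)
Mar 7, sell 124: 124/530 × $3,467.00 → $811.14
After Mar 9: 604 on hand, pool $4,041.86 (≈ $6.6918 each)
Mar 12, sell 380: 380/604 × $4,041.86 → $2,542.89
After Mar 13: 603 on hand, pool $4,530.97 (≈ $7.5140 each)
After Mar 14: 778 on hand, pool $6,980.97 (≈ $8.9730 each)
Mar 16, sell 421: 421/778 × $6,980.97 → $3,777.62
Total COGS = $811.14 + $2,542.89 + $3,777.62 = $7,131.65
Ending inventory (cost pool remaining) = $3,203.35
Check: goods available $10,335.00 = COGS $7,131.65 + ending $3,203.35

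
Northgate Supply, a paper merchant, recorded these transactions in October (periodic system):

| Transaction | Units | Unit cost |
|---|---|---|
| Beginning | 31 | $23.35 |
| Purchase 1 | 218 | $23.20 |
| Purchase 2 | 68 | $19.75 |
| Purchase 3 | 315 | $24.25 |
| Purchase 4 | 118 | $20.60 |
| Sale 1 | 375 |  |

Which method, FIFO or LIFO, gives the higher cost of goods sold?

FIFO COGS: 31 @ $23.35 + 218 @ $23.20 + 68 @ $19.75 + 58 @ $24.25 = $8,530.95
LIFO COGS: 118 @ $20.60 + 257 @ $24.25 = $8,663.05

LIFO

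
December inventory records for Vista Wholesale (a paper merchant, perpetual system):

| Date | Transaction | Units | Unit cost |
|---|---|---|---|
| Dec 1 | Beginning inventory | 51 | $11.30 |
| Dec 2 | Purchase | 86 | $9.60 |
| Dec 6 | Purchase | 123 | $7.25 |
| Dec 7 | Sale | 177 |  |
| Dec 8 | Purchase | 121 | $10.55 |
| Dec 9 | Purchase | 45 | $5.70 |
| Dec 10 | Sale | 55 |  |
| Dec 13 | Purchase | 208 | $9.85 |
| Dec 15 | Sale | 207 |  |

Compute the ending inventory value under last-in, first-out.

Ending inventory = $2,064.40

Dec 7, 177 sold [LIFO — newest first]: 123 @ $7.25 + 54 @ $9.60 = $1,410.15
Dec 10, 55 sold [LIFO — newest first]: 45 @ $5.70 + 10 @ $10.55 = $362.00
Dec 15, 207 sold [LIFO — newest first]: 207 @ $9.85 = $2,038.95
Total COGS = $1,410.15 + $362.00 + $2,038.95 = $3,811.10
Ending inventory: 51 @ $11.30 + 32 @ $9.60 + 111 @ $10.55 + 1 @ $9.85 = $2,064.40
Check: goods available $5,875.50 = COGS $3,811.10 + ending $2,064.40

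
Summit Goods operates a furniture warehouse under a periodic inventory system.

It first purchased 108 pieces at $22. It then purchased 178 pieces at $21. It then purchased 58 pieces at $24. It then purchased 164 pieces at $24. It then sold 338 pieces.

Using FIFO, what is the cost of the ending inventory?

Sale 1 (338) [FIFO — oldest first]: 108 @ $22 + 178 @ $21 + 52 @ $24 = $7,362
Ending inventory: 6 @ $24 + 164 @ $24 = $4,080

Ending inventory = $4,080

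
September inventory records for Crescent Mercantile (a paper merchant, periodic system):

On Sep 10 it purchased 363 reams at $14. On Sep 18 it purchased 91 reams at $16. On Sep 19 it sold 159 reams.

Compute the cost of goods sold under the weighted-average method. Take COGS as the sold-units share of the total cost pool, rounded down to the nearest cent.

COGS = $2,289.74

Sep 19, sell 159: 159/454 × $6,538.00 → $2,289.74
Ending inventory (cost pool remaining) = $4,248.26
Check: goods available $6,538.00 = COGS $2,289.74 + ending $4,248.26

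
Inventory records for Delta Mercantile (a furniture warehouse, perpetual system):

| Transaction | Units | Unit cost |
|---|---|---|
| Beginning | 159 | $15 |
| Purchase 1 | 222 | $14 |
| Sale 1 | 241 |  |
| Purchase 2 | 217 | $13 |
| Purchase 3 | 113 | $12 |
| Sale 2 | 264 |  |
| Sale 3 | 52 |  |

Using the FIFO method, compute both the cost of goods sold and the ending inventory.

Sale 1 (241) [FIFO — oldest first]: 159 @ $15 + 82 @ $14 = $3,533
Sale 2 (264) [FIFO — oldest first]: 140 @ $14 + 124 @ $13 = $3,572
Sale 3 (52) [FIFO — oldest first]: 52 @ $13 = $676
Total COGS = $3,533 + $3,572 + $676 = $7,781
Ending inventory: 41 @ $13 + 113 @ $12 = $1,889
Check: goods available $9,670 = COGS $7,781 + ending $1,889

COGS = $7,781; ending inventory = $1,889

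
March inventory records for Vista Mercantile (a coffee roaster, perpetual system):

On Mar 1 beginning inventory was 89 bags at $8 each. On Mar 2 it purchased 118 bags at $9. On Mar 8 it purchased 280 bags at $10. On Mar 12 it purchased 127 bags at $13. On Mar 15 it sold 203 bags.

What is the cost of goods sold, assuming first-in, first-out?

COGS = $1,738

Mar 15, 203 sold [FIFO — oldest first]: 89 @ $8 + 114 @ $9 = $1,738
Ending inventory: 4 @ $9 + 280 @ $10 + 127 @ $13 = $4,487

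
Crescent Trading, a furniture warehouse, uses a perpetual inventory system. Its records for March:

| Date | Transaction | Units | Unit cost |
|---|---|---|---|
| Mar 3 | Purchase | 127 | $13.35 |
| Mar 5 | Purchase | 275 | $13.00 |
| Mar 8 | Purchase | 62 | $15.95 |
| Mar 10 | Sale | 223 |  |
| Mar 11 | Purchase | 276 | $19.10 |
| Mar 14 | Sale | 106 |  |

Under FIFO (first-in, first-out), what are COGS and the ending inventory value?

Mar 10, 223 sold [FIFO — oldest first]: 127 @ $13.35 + 96 @ $13.00 = $2,943.45
Mar 14, 106 sold [FIFO — oldest first]: 106 @ $13.00 = $1,378.00
Total COGS = $2,943.45 + $1,378.00 = $4,321.45
Ending inventory: 73 @ $13.00 + 62 @ $15.95 + 276 @ $19.10 = $7,209.50
Check: goods available $11,530.95 = COGS $4,321.45 + ending $7,209.50

COGS = $4,321.45; ending inventory = $7,209.50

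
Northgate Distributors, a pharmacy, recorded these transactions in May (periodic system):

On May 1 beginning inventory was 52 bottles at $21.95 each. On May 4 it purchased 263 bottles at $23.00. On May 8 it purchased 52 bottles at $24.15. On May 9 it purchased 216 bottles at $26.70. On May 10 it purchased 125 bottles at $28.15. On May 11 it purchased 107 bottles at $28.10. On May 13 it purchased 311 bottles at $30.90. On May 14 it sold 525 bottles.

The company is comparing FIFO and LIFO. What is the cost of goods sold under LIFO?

FIFO COGS: 52 @ $21.95 + 263 @ $23.00 + 52 @ $24.15 + 158 @ $26.70 = $12,664.80
LIFO COGS: 311 @ $30.90 + 107 @ $28.10 + 107 @ $28.15 = $15,628.65

COGS = $15,628.65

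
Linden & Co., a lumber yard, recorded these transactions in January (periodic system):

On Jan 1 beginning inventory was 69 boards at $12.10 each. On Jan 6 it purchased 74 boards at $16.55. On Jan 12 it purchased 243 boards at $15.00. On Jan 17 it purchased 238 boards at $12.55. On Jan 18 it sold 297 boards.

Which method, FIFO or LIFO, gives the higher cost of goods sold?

FIFO COGS: 69 @ $12.10 + 74 @ $16.55 + 154 @ $15.00 = $4,369.60
LIFO COGS: 238 @ $12.55 + 59 @ $15.00 = $3,871.90

FIFO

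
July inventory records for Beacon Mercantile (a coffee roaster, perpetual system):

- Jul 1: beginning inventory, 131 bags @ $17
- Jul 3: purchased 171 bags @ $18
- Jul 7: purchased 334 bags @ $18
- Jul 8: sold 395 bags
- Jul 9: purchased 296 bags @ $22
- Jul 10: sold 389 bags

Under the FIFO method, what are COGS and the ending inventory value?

COGS = $14,573; ending inventory = $3,256

Jul 8, 395 sold [FIFO — oldest first]: 131 @ $17 + 171 @ $18 + 93 @ $18 = $6,979
Jul 10, 389 sold [FIFO — oldest first]: 241 @ $18 + 148 @ $22 = $7,594
Total COGS = $6,979 + $7,594 = $14,573
Ending inventory: 148 @ $22 = $3,256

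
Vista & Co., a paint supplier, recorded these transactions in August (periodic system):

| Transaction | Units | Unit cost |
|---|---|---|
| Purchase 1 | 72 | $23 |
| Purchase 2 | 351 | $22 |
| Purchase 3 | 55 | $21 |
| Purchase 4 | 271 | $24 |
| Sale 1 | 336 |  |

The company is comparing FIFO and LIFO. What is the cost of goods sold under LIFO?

FIFO COGS: 72 @ $23 + 264 @ $22 = $7,464
LIFO COGS: 271 @ $24 + 55 @ $21 + 10 @ $22 = $7,879

COGS = $7,879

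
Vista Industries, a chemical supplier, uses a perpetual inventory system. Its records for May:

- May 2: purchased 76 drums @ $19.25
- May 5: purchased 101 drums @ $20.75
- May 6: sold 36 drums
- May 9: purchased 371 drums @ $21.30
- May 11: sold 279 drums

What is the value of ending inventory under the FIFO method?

May 6, 36 sold [FIFO — oldest first]: 36 @ $19.25 = $693.00
May 11, 279 sold [FIFO — oldest first]: 40 @ $19.25 + 101 @ $20.75 + 138 @ $21.30 = $5,805.15
Total COGS = $693.00 + $5,805.15 = $6,498.15
Ending inventory: 233 @ $21.30 = $4,962.90

Ending inventory = $4,962.90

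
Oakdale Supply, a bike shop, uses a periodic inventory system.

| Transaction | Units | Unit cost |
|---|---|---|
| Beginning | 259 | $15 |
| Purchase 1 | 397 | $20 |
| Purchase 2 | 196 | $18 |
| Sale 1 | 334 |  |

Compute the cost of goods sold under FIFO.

COGS = $5,385

Sale 1 (334) [FIFO — oldest first]: 259 @ $15 + 75 @ $20 = $5,385
Ending inventory: 322 @ $20 + 196 @ $18 = $9,968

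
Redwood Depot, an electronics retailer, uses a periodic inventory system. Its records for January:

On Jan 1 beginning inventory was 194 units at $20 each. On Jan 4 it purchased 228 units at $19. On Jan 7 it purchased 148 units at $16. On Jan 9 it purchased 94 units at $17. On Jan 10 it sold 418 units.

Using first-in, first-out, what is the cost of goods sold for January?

Jan 10, 418 sold [FIFO — oldest first]: 194 @ $20 + 224 @ $19 = $8,136
Ending inventory: 4 @ $19 + 148 @ $16 + 94 @ $17 = $4,042

COGS = $8,136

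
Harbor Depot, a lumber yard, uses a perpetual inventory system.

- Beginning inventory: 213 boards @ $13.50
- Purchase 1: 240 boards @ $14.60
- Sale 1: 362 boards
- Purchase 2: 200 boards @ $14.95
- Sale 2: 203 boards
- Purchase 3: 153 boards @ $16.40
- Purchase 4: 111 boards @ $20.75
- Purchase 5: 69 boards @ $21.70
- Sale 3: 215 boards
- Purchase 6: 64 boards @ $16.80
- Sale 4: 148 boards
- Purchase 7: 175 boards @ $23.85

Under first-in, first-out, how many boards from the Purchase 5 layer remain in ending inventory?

Sale 1 (362) [FIFO — oldest first]: 213 @ $13.50 + 149 @ $14.60 = $5,050.90
Sale 2 (203) [FIFO — oldest first]: 91 @ $14.60 + 112 @ $14.95 = $3,003.00
Sale 3 (215) [FIFO — oldest first]: 88 @ $14.95 + 127 @ $16.40 = $3,398.40
Sale 4 (148) [FIFO — oldest first]: 26 @ $16.40 + 111 @ $20.75 + 11 @ $21.70 = $2,968.35
Total COGS = $5,050.90 + $3,003.00 + $3,398.40 + $2,968.35 = $14,420.65
Ending inventory: 58 @ $21.70 + 64 @ $16.80 + 175 @ $23.85 = $6,507.55

58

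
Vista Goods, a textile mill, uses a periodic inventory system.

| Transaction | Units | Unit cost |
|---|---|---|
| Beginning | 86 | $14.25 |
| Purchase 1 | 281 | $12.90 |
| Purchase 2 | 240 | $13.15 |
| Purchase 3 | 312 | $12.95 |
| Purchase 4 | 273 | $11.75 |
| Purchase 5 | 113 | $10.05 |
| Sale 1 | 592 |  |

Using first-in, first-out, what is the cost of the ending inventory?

Ending inventory = $8,581.05

Sale 1 (592) [FIFO — oldest first]: 86 @ $14.25 + 281 @ $12.90 + 225 @ $13.15 = $7,809.15
Ending inventory: 15 @ $13.15 + 312 @ $12.95 + 273 @ $11.75 + 113 @ $10.05 = $8,581.05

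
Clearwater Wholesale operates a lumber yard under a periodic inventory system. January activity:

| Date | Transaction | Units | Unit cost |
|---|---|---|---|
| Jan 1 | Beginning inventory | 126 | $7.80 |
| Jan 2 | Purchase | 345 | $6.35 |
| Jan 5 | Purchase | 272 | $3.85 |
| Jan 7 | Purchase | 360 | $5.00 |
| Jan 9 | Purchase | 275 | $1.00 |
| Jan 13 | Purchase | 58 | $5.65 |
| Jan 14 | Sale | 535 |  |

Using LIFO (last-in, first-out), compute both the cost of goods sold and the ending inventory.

COGS = $1,612.70; ending inventory = $5,010.75

Jan 14, 535 sold [LIFO — newest first]: 58 @ $5.65 + 275 @ $1.00 + 202 @ $5.00 = $1,612.70
Ending inventory: 126 @ $7.80 + 345 @ $6.35 + 272 @ $3.85 + 158 @ $5.00 = $5,010.75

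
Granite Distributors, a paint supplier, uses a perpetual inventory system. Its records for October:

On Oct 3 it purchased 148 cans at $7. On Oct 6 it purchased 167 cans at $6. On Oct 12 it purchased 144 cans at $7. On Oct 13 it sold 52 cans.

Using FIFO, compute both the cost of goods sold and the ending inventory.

COGS = $364; ending inventory = $2,682

Oct 13, 52 sold [FIFO — oldest first]: 52 @ $7 = $364
Ending inventory: 96 @ $7 + 167 @ $6 + 144 @ $7 = $2,682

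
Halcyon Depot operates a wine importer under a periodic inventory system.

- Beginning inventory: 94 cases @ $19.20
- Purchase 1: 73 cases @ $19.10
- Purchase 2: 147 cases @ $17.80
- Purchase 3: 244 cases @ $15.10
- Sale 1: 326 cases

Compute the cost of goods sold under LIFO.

Sale 1 (326) [LIFO — newest first]: 244 @ $15.10 + 82 @ $17.80 = $5,144.00
Ending inventory: 94 @ $19.20 + 73 @ $19.10 + 65 @ $17.80 = $4,356.10

COGS = $5,144.00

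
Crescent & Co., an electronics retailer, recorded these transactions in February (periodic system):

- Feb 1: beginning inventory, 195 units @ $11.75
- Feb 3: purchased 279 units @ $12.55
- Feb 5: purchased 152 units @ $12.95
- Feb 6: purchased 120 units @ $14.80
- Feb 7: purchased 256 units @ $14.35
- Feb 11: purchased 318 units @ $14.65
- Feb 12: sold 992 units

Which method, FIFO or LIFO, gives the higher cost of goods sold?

LIFO

FIFO COGS: 195 @ $11.75 + 279 @ $12.55 + 152 @ $12.95 + 120 @ $14.80 + 246 @ $14.35 = $13,067.20
LIFO COGS: 318 @ $14.65 + 256 @ $14.35 + 120 @ $14.80 + 152 @ $12.95 + 146 @ $12.55 = $13,909.00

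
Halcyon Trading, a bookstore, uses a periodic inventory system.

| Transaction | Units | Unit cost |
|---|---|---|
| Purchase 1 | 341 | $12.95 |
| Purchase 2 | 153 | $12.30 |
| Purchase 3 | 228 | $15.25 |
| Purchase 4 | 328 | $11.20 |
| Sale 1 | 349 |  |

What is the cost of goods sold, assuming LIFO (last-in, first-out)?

Sale 1 (349) [LIFO — newest first]: 328 @ $11.20 + 21 @ $15.25 = $3,993.85
Ending inventory: 341 @ $12.95 + 153 @ $12.30 + 207 @ $15.25 = $9,454.60
Check: goods available $13,448.45 = COGS $3,993.85 + ending $9,454.60

COGS = $3,993.85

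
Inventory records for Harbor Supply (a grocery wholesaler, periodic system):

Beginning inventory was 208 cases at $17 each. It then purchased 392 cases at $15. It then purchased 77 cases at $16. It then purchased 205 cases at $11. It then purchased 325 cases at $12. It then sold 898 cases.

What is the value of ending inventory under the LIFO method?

Sale 1 (898) [LIFO — newest first]: 325 @ $12 + 205 @ $11 + 77 @ $16 + 291 @ $15 = $11,752
Ending inventory: 208 @ $17 + 101 @ $15 = $5,051
Check: goods available $16,803 = COGS $11,752 + ending $5,051

Ending inventory = $5,051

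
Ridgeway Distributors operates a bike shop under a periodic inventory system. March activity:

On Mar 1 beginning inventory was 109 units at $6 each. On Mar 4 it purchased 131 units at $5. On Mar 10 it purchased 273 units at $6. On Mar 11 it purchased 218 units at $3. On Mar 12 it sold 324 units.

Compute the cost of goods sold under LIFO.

COGS = $1,290

Mar 12, 324 sold [LIFO — newest first]: 218 @ $3 + 106 @ $6 = $1,290
Ending inventory: 109 @ $6 + 131 @ $5 + 167 @ $6 = $2,311
Check: goods available $3,601 = COGS $1,290 + ending $2,311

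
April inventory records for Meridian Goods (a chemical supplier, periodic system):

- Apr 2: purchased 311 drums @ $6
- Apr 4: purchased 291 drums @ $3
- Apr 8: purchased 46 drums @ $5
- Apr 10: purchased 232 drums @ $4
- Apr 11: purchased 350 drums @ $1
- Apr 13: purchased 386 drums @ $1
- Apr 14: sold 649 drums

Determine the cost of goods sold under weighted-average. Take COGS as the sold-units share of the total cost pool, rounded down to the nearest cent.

COGS = $1,860.65

Apr 14, sell 649: 649/1616 × $4,633.00 → $1,860.65
Ending inventory (cost pool remaining) = $2,772.35
Check: goods available $4,633.00 = COGS $1,860.65 + ending $2,772.35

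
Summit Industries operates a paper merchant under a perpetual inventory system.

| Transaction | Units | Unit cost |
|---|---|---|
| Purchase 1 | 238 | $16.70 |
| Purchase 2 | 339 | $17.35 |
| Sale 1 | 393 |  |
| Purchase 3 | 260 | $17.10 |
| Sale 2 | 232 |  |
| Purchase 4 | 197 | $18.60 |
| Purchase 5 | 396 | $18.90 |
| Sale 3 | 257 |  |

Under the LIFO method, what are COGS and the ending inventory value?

COGS = $15,607.95; ending inventory = $9,842.90

Sale 1 (393) [LIFO — newest first]: 339 @ $17.35 + 54 @ $16.70 = $6,783.45
Sale 2 (232) [LIFO — newest first]: 232 @ $17.10 = $3,967.20
Sale 3 (257) [LIFO — newest first]: 257 @ $18.90 = $4,857.30
Total COGS = $6,783.45 + $3,967.20 + $4,857.30 = $15,607.95
Ending inventory: 184 @ $16.70 + 28 @ $17.10 + 197 @ $18.60 + 139 @ $18.90 = $9,842.90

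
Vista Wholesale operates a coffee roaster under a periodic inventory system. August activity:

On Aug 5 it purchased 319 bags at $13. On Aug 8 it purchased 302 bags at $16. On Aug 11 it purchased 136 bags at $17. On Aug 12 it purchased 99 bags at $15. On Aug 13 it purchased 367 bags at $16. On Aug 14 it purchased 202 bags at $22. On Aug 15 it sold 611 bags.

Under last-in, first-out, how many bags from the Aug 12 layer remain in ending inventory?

Aug 15, 611 sold [LIFO — newest first]: 202 @ $22 + 367 @ $16 + 42 @ $15 = $10,946
Ending inventory: 319 @ $13 + 302 @ $16 + 136 @ $17 + 57 @ $15 = $12,146
Check: goods available $23,092 = COGS $10,946 + ending $12,146

57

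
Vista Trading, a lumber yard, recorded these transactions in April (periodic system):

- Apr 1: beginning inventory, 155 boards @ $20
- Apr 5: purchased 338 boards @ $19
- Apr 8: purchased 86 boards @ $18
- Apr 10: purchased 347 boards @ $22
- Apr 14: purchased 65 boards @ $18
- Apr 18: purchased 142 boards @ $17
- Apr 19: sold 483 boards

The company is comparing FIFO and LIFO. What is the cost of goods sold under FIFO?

FIFO COGS: 155 @ $20 + 328 @ $19 = $9,332
LIFO COGS: 142 @ $17 + 65 @ $18 + 276 @ $22 = $9,656

COGS = $9,332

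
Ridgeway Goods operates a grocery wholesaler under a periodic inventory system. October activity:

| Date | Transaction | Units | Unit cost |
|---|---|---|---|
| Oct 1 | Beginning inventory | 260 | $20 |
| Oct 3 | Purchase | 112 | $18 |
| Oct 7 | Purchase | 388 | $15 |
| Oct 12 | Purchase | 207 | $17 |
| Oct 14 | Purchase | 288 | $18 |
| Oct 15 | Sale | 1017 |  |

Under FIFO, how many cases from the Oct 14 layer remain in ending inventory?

238

Oct 15, 1017 sold [FIFO — oldest first]: 260 @ $20 + 112 @ $18 + 388 @ $15 + 207 @ $17 + 50 @ $18 = $17,455
Ending inventory: 238 @ $18 = $4,284
Check: goods available $21,739 = COGS $17,455 + ending $4,284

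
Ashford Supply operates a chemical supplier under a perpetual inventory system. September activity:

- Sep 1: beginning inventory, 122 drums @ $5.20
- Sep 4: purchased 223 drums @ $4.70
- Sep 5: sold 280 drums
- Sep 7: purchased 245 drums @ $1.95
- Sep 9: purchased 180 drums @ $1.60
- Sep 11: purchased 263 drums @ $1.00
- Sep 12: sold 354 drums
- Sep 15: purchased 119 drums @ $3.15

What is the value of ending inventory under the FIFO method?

Ending inventory = $855.45

Sep 5, 280 sold [FIFO — oldest first]: 122 @ $5.20 + 158 @ $4.70 = $1,377.00
Sep 12, 354 sold [FIFO — oldest first]: 65 @ $4.70 + 245 @ $1.95 + 44 @ $1.60 = $853.65
Total COGS = $1,377.00 + $853.65 = $2,230.65
Ending inventory: 136 @ $1.60 + 263 @ $1.00 + 119 @ $3.15 = $855.45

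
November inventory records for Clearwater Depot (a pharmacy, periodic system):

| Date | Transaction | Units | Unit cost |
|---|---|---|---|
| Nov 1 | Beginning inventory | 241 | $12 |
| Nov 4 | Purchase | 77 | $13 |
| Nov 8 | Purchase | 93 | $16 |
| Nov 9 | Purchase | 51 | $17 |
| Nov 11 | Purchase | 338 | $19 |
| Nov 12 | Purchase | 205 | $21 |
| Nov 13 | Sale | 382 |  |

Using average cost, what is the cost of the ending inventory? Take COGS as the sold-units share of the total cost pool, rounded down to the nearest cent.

Ending inventory = $10,522.82

Nov 13, sell 382: 382/1005 × $16,975.00 → $6,452.18
Ending inventory (cost pool remaining) = $10,522.82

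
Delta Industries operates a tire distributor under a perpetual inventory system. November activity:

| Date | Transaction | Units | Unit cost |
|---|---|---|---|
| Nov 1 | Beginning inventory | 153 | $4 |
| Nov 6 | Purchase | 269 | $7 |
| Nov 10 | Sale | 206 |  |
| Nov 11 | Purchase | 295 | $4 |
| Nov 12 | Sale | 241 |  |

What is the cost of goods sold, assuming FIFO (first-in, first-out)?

Nov 10, 206 sold [FIFO — oldest first]: 153 @ $4 + 53 @ $7 = $983
Nov 12, 241 sold [FIFO — oldest first]: 216 @ $7 + 25 @ $4 = $1,612
Total COGS = $983 + $1,612 = $2,595
Ending inventory: 270 @ $4 = $1,080

COGS = $2,595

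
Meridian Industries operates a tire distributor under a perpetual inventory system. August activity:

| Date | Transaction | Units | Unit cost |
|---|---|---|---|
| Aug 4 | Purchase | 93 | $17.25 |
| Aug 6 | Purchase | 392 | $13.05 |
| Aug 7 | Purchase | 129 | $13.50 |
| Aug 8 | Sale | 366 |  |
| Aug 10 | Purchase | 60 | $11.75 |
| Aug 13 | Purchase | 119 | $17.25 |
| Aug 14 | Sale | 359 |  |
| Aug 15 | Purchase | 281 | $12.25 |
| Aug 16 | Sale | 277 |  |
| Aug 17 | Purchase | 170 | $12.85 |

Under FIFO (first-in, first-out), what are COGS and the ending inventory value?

Aug 8, 366 sold [FIFO — oldest first]: 93 @ $17.25 + 273 @ $13.05 = $5,166.90
Aug 14, 359 sold [FIFO — oldest first]: 119 @ $13.05 + 129 @ $13.50 + 60 @ $11.75 + 51 @ $17.25 = $4,879.20
Aug 16, 277 sold [FIFO — oldest first]: 68 @ $17.25 + 209 @ $12.25 = $3,733.25
Total COGS = $5,166.90 + $4,879.20 + $3,733.25 = $13,779.35
Ending inventory: 72 @ $12.25 + 170 @ $12.85 = $3,066.50
Check: goods available $16,845.85 = COGS $13,779.35 + ending $3,066.50

COGS = $13,779.35; ending inventory = $3,066.50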